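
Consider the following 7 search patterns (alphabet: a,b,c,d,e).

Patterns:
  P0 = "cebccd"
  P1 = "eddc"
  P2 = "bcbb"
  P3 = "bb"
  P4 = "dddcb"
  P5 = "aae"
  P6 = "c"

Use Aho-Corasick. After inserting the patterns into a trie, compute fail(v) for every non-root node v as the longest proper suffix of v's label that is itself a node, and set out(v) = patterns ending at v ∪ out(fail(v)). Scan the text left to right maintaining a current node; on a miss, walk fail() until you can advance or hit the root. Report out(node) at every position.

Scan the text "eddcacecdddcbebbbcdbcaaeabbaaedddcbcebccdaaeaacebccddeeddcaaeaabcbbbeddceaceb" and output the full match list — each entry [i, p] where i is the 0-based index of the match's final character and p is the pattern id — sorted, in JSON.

Construct AC machine:
Trie nodes:
  0='ε' goto a→21 b→11 c→1 d→16 e→7
  1='c' goto e→2  [P6 ends]
  2='ce' goto b→3
  3='ceb' goto c→4
  4='cebc' goto c→5
  5='cebcc' goto d→6
  6='cebccd' goto ·  [P0 ends]
  7='e' goto d→8
  8='ed' goto d→9
  9='edd' goto c→10
  10='eddc' goto ·  [P1 ends]
  11='b' goto b→15 c→12
  12='bc' goto b→13
  13='bcb' goto b→14
  14='bcbb' goto ·  [P2 ends]
  15='bb' goto ·  [P3 ends]
  16='d' goto d→17
  17='dd' goto d→18
  18='ddd' goto c→19
  19='dddc' goto b→20
  20='dddcb' goto ·  [P4 ends]
  21='a' goto a→22
  22='aa' goto e→23
  23='aae' goto ·  [P5 ends]

BFS fail/out derivation:
  fail(1) 'c': from fail(0)=0 chase 'c': 0 ⇒ 0;  out={6}∪out(0)={6}
  fail(7) 'e': from fail(0)=0 chase 'e': 0 ⇒ 0;  out=∅∪out(0)=∅
  fail(11) 'b': from fail(0)=0 chase 'b': 0 ⇒ 0;  out=∅∪out(0)=∅
  fail(16) 'd': from fail(0)=0 chase 'd': 0 ⇒ 0;  out=∅∪out(0)=∅
  fail(21) 'a': from fail(0)=0 chase 'a': 0 ⇒ 0;  out=∅∪out(0)=∅
  fail(2) 'ce': from fail(1)=0 chase 'e': 0 ⇒ 7;  out=∅∪out(7)=∅
  fail(8) 'ed': from fail(7)=0 chase 'd': 0 ⇒ 16;  out=∅∪out(16)=∅
  fail(12) 'bc': from fail(11)=0 chase 'c': 0 ⇒ 1;  out=∅∪out(1)={6}
  fail(15) 'bb': from fail(11)=0 chase 'b': 0 ⇒ 11;  out={3}∪out(11)={3}
  fail(17) 'dd': from fail(16)=0 chase 'd': 0 ⇒ 16;  out=∅∪out(16)=∅
  fail(22) 'aa': from fail(21)=0 chase 'a': 0 ⇒ 21;  out=∅∪out(21)=∅
  fail(3) 'ceb': from fail(2)=7 chase 'b': 7→0 ⇒ 11;  out=∅∪out(11)=∅
  fail(9) 'edd': from fail(8)=16 chase 'd': 16 ⇒ 17;  out=∅∪out(17)=∅
  fail(13) 'bcb': from fail(12)=1 chase 'b': 1→0 ⇒ 11;  out=∅∪out(11)=∅
  fail(18) 'ddd': from fail(17)=16 chase 'd': 16 ⇒ 17;  out=∅∪out(17)=∅
  fail(23) 'aae': from fail(22)=21 chase 'e': 21→0 ⇒ 7;  out={5}∪out(7)={5}
  fail(4) 'cebc': from fail(3)=11 chase 'c': 11 ⇒ 12;  out=∅∪out(12)={6}
  fail(10) 'eddc': from fail(9)=17 chase 'c': 17→16→0 ⇒ 1;  out={1}∪out(1)={1,6}
  fail(14) 'bcbb': from fail(13)=11 chase 'b': 11 ⇒ 15;  out={2}∪out(15)={2,3}
  fail(19) 'dddc': from fail(18)=17 chase 'c': 17→16→0 ⇒ 1;  out=∅∪out(1)={6}
  fail(5) 'cebcc': from fail(4)=12 chase 'c': 12→1→0 ⇒ 1;  out=∅∪out(1)={6}
  fail(20) 'dddcb': from fail(19)=1 chase 'b': 1→0 ⇒ 11;  out={4}∪out(11)={4}
  fail(6) 'cebccd': from fail(5)=1 chase 'd': 1→0 ⇒ 16;  out={0}∪out(16)={0}

Run:
[0] read 'e'  n0⇒n7
[1] read 'd'  n7⇒n8
[2] read 'd'  n8⇒n9
[3] read 'c'  n9⇒n10  → match P1@[0:3],P6@[3:3]
[4] read 'a'  n10⇒n21 (fail-walked)
[5] read 'c'  n21⇒n1 (fail-walked)  → match P6@[5:5]
[6] read 'e'  n1⇒n2
[7] read 'c'  n2⇒n1 (fail-walked)  → match P6@[7:7]
[8] read 'd'  n1⇒n16 (fail-walked)
[9] read 'd'  n16⇒n17
[10] read 'd'  n17⇒n18
[11] read 'c'  n18⇒n19  → match P6@[11:11]
[12] read 'b'  n19⇒n20  → match P4@[8:12]
[13] read 'e'  n20⇒n7 (fail-walked)
[14] read 'b'  n7⇒n11 (fail-walked)
[15] read 'b'  n11⇒n15  → match P3@[14:15]
[16] read 'b'  n15⇒n15 (fail-walked)  → match P3@[15:16]
[17] read 'c'  n15⇒n12 (fail-walked)  → match P6@[17:17]
[18] read 'd'  n12⇒n16 (fail-walked)
[19] read 'b'  n16⇒n11 (fail-walked)
[20] read 'c'  n11⇒n12  → match P6@[20:20]
[21] read 'a'  n12⇒n21 (fail-walked)
[22] read 'a'  n21⇒n22
[23] read 'e'  n22⇒n23  → match P5@[21:23]
[24] read 'a'  n23⇒n21 (fail-walked)
[25] read 'b'  n21⇒n11 (fail-walked)
[26] read 'b'  n11⇒n15  → match P3@[25:26]
[27] read 'a'  n15⇒n21 (fail-walked)
[28] read 'a'  n21⇒n22
[29] read 'e'  n22⇒n23  → match P5@[27:29]
[30] read 'd'  n23⇒n8 (fail-walked)
[31] read 'd'  n8⇒n9
[32] read 'd'  n9⇒n18 (fail-walked)
[33] read 'c'  n18⇒n19  → match P6@[33:33]
[34] read 'b'  n19⇒n20  → match P4@[30:34]
[35] read 'c'  n20⇒n12 (fail-walked)  → match P6@[35:35]
[36] read 'e'  n12⇒n2 (fail-walked)
[37] read 'b'  n2⇒n3
[38] read 'c'  n3⇒n4  → match P6@[38:38]
[39] read 'c'  n4⇒n5  → match P6@[39:39]
[40] read 'd'  n5⇒n6  → match P0@[35:40]
[41] read 'a'  n6⇒n21 (fail-walked)
[42] read 'a'  n21⇒n22
[43] read 'e'  n22⇒n23  → match P5@[41:43]
[44] read 'a'  n23⇒n21 (fail-walked)
[45] read 'a'  n21⇒n22
[46] read 'c'  n22⇒n1 (fail-walked)  → match P6@[46:46]
[47] read 'e'  n1⇒n2
[48] read 'b'  n2⇒n3
[49] read 'c'  n3⇒n4  → match P6@[49:49]
[50] read 'c'  n4⇒n5  → match P6@[50:50]
[51] read 'd'  n5⇒n6  → match P0@[46:51]
[52] read 'd'  n6⇒n17 (fail-walked)
[53] read 'e'  n17⇒n7 (fail-walked)
[54] read 'e'  n7⇒n7 (fail-walked)
[55] read 'd'  n7⇒n8
[56] read 'd'  n8⇒n9
[57] read 'c'  n9⇒n10  → match P1@[54:57],P6@[57:57]
[58] read 'a'  n10⇒n21 (fail-walked)
[59] read 'a'  n21⇒n22
[60] read 'e'  n22⇒n23  → match P5@[58:60]
[61] read 'a'  n23⇒n21 (fail-walked)
[62] read 'a'  n21⇒n22
[63] read 'b'  n22⇒n11 (fail-walked)
[64] read 'c'  n11⇒n12  → match P6@[64:64]
[65] read 'b'  n12⇒n13
[66] read 'b'  n13⇒n14  → match P2@[63:66],P3@[65:66]
[67] read 'b'  n14⇒n15 (fail-walked)  → match P3@[66:67]
[68] read 'e'  n15⇒n7 (fail-walked)
[69] read 'd'  n7⇒n8
[70] read 'd'  n8⇒n9
[71] read 'c'  n9⇒n10  → match P1@[68:71],P6@[71:71]
[72] read 'e'  n10⇒n2 (fail-walked)
[73] read 'a'  n2⇒n21 (fail-walked)
[74] read 'c'  n21⇒n1 (fail-walked)  → match P6@[74:74]
[75] read 'e'  n1⇒n2
[76] read 'b'  n2⇒n3

All matches (sorted): [[3,1],[3,6],[5,6],[7,6],[11,6],[12,4],[15,3],[16,3],[17,6],[20,6],[23,5],[26,3],[29,5],[33,6],[34,4],[35,6],[38,6],[39,6],[40,0],[43,5],[46,6],[49,6],[50,6],[51,0],[57,1],[57,6],[60,5],[64,6],[66,2],[66,3],[67,3],[71,1],[71,6],[74,6]]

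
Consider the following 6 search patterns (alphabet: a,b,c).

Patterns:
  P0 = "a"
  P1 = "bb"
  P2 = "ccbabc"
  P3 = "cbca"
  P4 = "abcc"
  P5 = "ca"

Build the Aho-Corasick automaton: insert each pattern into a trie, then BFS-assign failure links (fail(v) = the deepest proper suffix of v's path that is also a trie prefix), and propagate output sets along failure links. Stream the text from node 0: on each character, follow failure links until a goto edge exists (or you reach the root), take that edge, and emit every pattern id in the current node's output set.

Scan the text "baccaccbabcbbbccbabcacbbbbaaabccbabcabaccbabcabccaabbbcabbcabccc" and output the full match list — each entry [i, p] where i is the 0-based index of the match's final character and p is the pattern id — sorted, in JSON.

Build automaton:
Trie nodes:
  0='ε' goto a→1 b→2 c→4
  1='a' goto b→13  ←P0
  2='b' goto b→3
  3='bb' goto ·  ←P1
  4='c' goto a→16 b→10 c→5
  5='cc' goto b→6
  6='ccb' goto a→7
  7='ccba' goto b→8
  8='ccbab' goto c→9
  9='ccbabc' goto ·  ←P2
  10='cb' goto c→11
  11='cbc' goto a→12
  12='cbca' goto ·  ←P3
  13='ab' goto c→14
  14='abc' goto c→15
  15='abcc' goto ·  ←P4
  16='ca' goto ·  ←P5

Failure links (BFS by depth):
  n1('a'): parent n0 fail=0; on 'a' 0 → fail=0;  out {0}∪∅={0}
  n2('b'): parent n0 fail=0; on 'b' 0 → fail=0;  out ∅∪∅=∅
  n4('c'): parent n0 fail=0; on 'c' 0 → fail=0;  out ∅∪∅=∅
  n3('bb'): parent n2 fail=0; on 'b' 0 → fail=2;  out {1}∪∅={1}
  n5('cc'): parent n4 fail=0; on 'c' 0 → fail=4;  out ∅∪∅=∅
  n10('cb'): parent n4 fail=0; on 'b' 0 → fail=2;  out ∅∪∅=∅
  n13('ab'): parent n1 fail=0; on 'b' 0 → fail=2;  out ∅∪∅=∅
  n16('ca'): parent n4 fail=0; on 'a' 0 → fail=1;  out {5}∪{0}={0,5}
  n6('ccb'): parent n5 fail=4; on 'b' 4 → fail=10;  out ∅∪∅=∅
  n11('cbc'): parent n10 fail=2; on 'c' 2→0 → fail=4;  out ∅∪∅=∅
  n14('abc'): parent n13 fail=2; on 'c' 2→0 → fail=4;  out ∅∪∅=∅
  n7('ccba'): parent n6 fail=10; on 'a' 10→2→0 → fail=1;  out ∅∪{0}={0}
  n12('cbca'): parent n11 fail=4; on 'a' 4 → fail=16;  out {3}∪{0,5}={0,3,5}
  n15('abcc'): parent n14 fail=4; on 'c' 4 → fail=5;  out {4}∪∅={4}
  n8('ccbab'): parent n7 fail=1; on 'b' 1 → fail=13;  out ∅∪∅=∅
  n9('ccbabc'): parent n8 fail=13; on 'c' 13 → fail=14;  out {2}∪∅={2}

Text stream:
i=0 'b': node 0→2
i=1 'a': node 2→1 (via fail)  emit P0@[1:1]
i=2 'c': node 1→4 (via fail)
i=3 'c': node 4→5
i=4 'a': node 5→16 (via fail)  emit P0@[4:4],P5@[3:4]
i=5 'c': node 16→4 (via fail)
i=6 'c': node 4→5
i=7 'b': node 5→6
i=8 'a': node 6→7  emit P0@[8:8]
i=9 'b': node 7→8
i=10 'c': node 8→9  emit P2@[5:10]
i=11 'b': node 9→10 (via fail)
i=12 'b': node 10→3 (via fail)  emit P1@[11:12]
i=13 'b': node 3→3 (via fail)  emit P1@[12:13]
i=14 'c': node 3→4 (via fail)
i=15 'c': node 4→5
i=16 'b': node 5→6
i=17 'a': node 6→7  emit P0@[17:17]
i=18 'b': node 7→8
i=19 'c': node 8→9  emit P2@[14:19]
i=20 'a': node 9→16 (via fail)  emit P0@[20:20],P5@[19:20]
i=21 'c': node 16→4 (via fail)
i=22 'b': node 4→10
i=23 'b': node 10→3 (via fail)  emit P1@[22:23]
i=24 'b': node 3→3 (via fail)  emit P1@[23:24]
i=25 'b': node 3→3 (via fail)  emit P1@[24:25]
i=26 'a': node 3→1 (via fail)  emit P0@[26:26]
i=27 'a': node 1→1 (via fail)  emit P0@[27:27]
i=28 'a': node 1→1 (via fail)  emit P0@[28:28]
i=29 'b': node 1→13
i=30 'c': node 13→14
i=31 'c': node 14→15  emit P4@[28:31]
i=32 'b': node 15→6 (via fail)
i=33 'a': node 6→7  emit P0@[33:33]
i=34 'b': node 7→8
i=35 'c': node 8→9  emit P2@[30:35]
i=36 'a': node 9→16 (via fail)  emit P0@[36:36],P5@[35:36]
i=37 'b': node 16→13 (via fail)
i=38 'a': node 13→1 (via fail)  emit P0@[38:38]
i=39 'c': node 1→4 (via fail)
i=40 'c': node 4→5
i=41 'b': node 5→6
i=42 'a': node 6→7  emit P0@[42:42]
i=43 'b': node 7→8
i=44 'c': node 8→9  emit P2@[39:44]
i=45 'a': node 9→16 (via fail)  emit P0@[45:45],P5@[44:45]
i=46 'b': node 16→13 (via fail)
i=47 'c': node 13→14
i=48 'c': node 14→15  emit P4@[45:48]
i=49 'a': node 15→16 (via fail)  emit P0@[49:49],P5@[48:49]
i=50 'a': node 16→1 (via fail)  emit P0@[50:50]
i=51 'b': node 1→13
i=52 'b': node 13→3 (via fail)  emit P1@[51:52]
i=53 'b': node 3→3 (via fail)  emit P1@[52:53]
i=54 'c': node 3→4 (via fail)
i=55 'a': node 4→16  emit P0@[55:55],P5@[54:55]
i=56 'b': node 16→13 (via fail)
i=57 'b': node 13→3 (via fail)  emit P1@[56:57]
i=58 'c': node 3→4 (via fail)
i=59 'a': node 4→16  emit P0@[59:59],P5@[58:59]
i=60 'b': node 16→13 (via fail)
i=61 'c': node 13→14
i=62 'c': node 14→15  emit P4@[59:62]
i=63 'c': node 15→5 (via fail)

Result: [[1,0],[4,0],[4,5],[8,0],[10,2],[12,1],[13,1],[17,0],[19,2],[20,0],[20,5],[23,1],[24,1],[25,1],[26,0],[27,0],[28,0],[31,4],[33,0],[35,2],[36,0],[36,5],[38,0],[42,0],[44,2],[45,0],[45,5],[48,4],[49,0],[49,5],[50,0],[52,1],[53,1],[55,0],[55,5],[57,1],[59,0],[59,5],[62,4]]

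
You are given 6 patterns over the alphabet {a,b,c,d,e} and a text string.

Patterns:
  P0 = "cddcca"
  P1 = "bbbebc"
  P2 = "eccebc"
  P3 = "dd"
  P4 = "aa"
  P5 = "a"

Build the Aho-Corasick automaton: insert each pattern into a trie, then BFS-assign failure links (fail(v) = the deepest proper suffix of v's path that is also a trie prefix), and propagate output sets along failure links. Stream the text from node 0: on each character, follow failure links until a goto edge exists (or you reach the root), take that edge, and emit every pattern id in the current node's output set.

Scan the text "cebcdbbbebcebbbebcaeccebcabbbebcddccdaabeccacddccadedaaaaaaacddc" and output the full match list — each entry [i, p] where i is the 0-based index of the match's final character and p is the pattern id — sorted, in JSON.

Build automaton:
Trie (insert patterns):
  0='ε' goto a→21 b→7 c→1 d→19 e→13
  1='c' goto d→2
  2='cd' goto d→3
  3='cdd' goto c→4
  4='cddc' goto c→5
  5='cddcc' goto a→6
  6='cddcca' goto ·  [P0 ends]
  7='b' goto b→8
  8='bb' goto b→9
  9='bbb' goto e→10
  10='bbbe' goto b→11
  11='bbbeb' goto c→12
  12='bbbebc' goto ·  [P1 ends]
  13='e' goto c→14
  14='ec' goto c→15
  15='ecc' goto e→16
  16='ecce' goto b→17
  17='ecceb' goto c→18
  18='eccebc' goto ·  [P2 ends]
  19='d' goto d→20
  20='dd' goto ·  [P3 ends]
  21='a' goto a→22  [P5 ends]
  22='aa' goto ·  [P4 ends]

Failure links (BFS by depth):
  n1('c'): parent n0 fail=0; on 'c' 0 → fail=0;  out ∅∪∅=∅
  n7('b'): parent n0 fail=0; on 'b' 0 → fail=0;  out ∅∪∅=∅
  n13('e'): parent n0 fail=0; on 'e' 0 → fail=0;  out ∅∪∅=∅
  n19('d'): parent n0 fail=0; on 'd' 0 → fail=0;  out ∅∪∅=∅
  n21('a'): parent n0 fail=0; on 'a' 0 → fail=0;  out {5}∪∅={5}
  n2('cd'): parent n1 fail=0; on 'd' 0 → fail=19;  out ∅∪∅=∅
  n8('bb'): parent n7 fail=0; on 'b' 0 → fail=7;  out ∅∪∅=∅
  n14('ec'): parent n13 fail=0; on 'c' 0 → fail=1;  out ∅∪∅=∅
  n20('dd'): parent n19 fail=0; on 'd' 0 → fail=19;  out {3}∪∅={3}
  n22('aa'): parent n21 fail=0; on 'a' 0 → fail=21;  out {4}∪{5}={4,5}
  n3('cdd'): parent n2 fail=19; on 'd' 19 → fail=20;  out ∅∪{3}={3}
  n9('bbb'): parent n8 fail=7; on 'b' 7 → fail=8;  out ∅∪∅=∅
  n15('ecc'): parent n14 fail=1; on 'c' 1→0 → fail=1;  out ∅∪∅=∅
  n4('cddc'): parent n3 fail=20; on 'c' 20→19→0 → fail=1;  out ∅∪∅=∅
  n10('bbbe'): parent n9 fail=8; on 'e' 8→7→0 → fail=13;  out ∅∪∅=∅
  n16('ecce'): parent n15 fail=1; on 'e' 1→0 → fail=13;  out ∅∪∅=∅
  n5('cddcc'): parent n4 fail=1; on 'c' 1→0 → fail=1;  out ∅∪∅=∅
  n11('bbbeb'): parent n10 fail=13; on 'b' 13→0 → fail=7;  out ∅∪∅=∅
  n17('ecceb'): parent n16 fail=13; on 'b' 13→0 → fail=7;  out ∅∪∅=∅
  n6('cddcca'): parent n5 fail=1; on 'a' 1→0 → fail=21;  out {0}∪{5}={0,5}
  n12('bbbebc'): parent n11 fail=7; on 'c' 7→0 → fail=1;  out {1}∪∅={1}
  n18('eccebc'): parent n17 fail=7; on 'c' 7→0 → fail=1;  out {2}∪∅={2}

Scan:
i=0 'c': node 0→1
i=1 'e': node 1→13 (fail-walked)
i=2 'b': node 13→7 (fail-walked)
i=3 'c': node 7→1 (fail-walked)
i=4 'd': node 1→2
i=5 'b': node 2→7 (fail-walked)
i=6 'b': node 7→8
i=7 'b': node 8→9
i=8 'e': node 9→10
i=9 'b': node 10→11
i=10 'c': node 11→12  emit P1@[5:10]
i=11 'e': node 12→13 (fail-walked)
i=12 'b': node 13→7 (fail-walked)
i=13 'b': node 7→8
i=14 'b': node 8→9
i=15 'e': node 9→10
i=16 'b': node 10→11
i=17 'c': node 11→12  emit P1@[12:17]
i=18 'a': node 12→21 (fail-walked)  emit P5@[18:18]
i=19 'e': node 21→13 (fail-walked)
i=20 'c': node 13→14
i=21 'c': node 14→15
i=22 'e': node 15→16
i=23 'b': node 16→17
i=24 'c': node 17→18  emit P2@[19:24]
i=25 'a': node 18→21 (fail-walked)  emit P5@[25:25]
i=26 'b': node 21→7 (fail-walked)
i=27 'b': node 7→8
i=28 'b': node 8→9
i=29 'e': node 9→10
i=30 'b': node 10→11
i=31 'c': node 11→12  emit P1@[26:31]
i=32 'd': node 12→2 (fail-walked)
i=33 'd': node 2→3  emit P3@[32:33]
i=34 'c': node 3→4
i=35 'c': node 4→5
i=36 'd': node 5→2 (fail-walked)
i=37 'a': node 2→21 (fail-walked)  emit P5@[37:37]
i=38 'a': node 21→22  emit P4@[37:38],P5@[38:38]
i=39 'b': node 22→7 (fail-walked)
i=40 'e': node 7→13 (fail-walked)
i=41 'c': node 13→14
i=42 'c': node 14→15
i=43 'a': node 15→21 (fail-walked)  emit P5@[43:43]
i=44 'c': node 21→1 (fail-walked)
i=45 'd': node 1→2
i=46 'd': node 2→3  emit P3@[45:46]
i=47 'c': node 3→4
i=48 'c': node 4→5
i=49 'a': node 5→6  emit P0@[44:49],P5@[49:49]
i=50 'd': node 6→19 (fail-walked)
i=51 'e': node 19→13 (fail-walked)
i=52 'd': node 13→19 (fail-walked)
i=53 'a': node 19→21 (fail-walked)  emit P5@[53:53]
i=54 'a': node 21→22  emit P4@[53:54],P5@[54:54]
i=55 'a': node 22→22 (fail-walked)  emit P4@[54:55],P5@[55:55]
i=56 'a': node 22→22 (fail-walked)  emit P4@[55:56],P5@[56:56]
i=57 'a': node 22→22 (fail-walked)  emit P4@[56:57],P5@[57:57]
i=58 'a': node 22→22 (fail-walked)  emit P4@[57:58],P5@[58:58]
i=59 'a': node 22→22 (fail-walked)  emit P4@[58:59],P5@[59:59]
i=60 'c': node 22→1 (fail-walked)
i=61 'd': node 1→2
i=62 'd': node 2→3  emit P3@[61:62]
i=63 'c': node 3→4

Matches: [[10,1],[17,1],[18,5],[24,2],[25,5],[31,1],[33,3],[37,5],[38,4],[38,5],[43,5],[46,3],[49,0],[49,5],[53,5],[54,4],[54,5],[55,4],[55,5],[56,4],[56,5],[57,4],[57,5],[58,4],[58,5],[59,4],[59,5],[62,3]]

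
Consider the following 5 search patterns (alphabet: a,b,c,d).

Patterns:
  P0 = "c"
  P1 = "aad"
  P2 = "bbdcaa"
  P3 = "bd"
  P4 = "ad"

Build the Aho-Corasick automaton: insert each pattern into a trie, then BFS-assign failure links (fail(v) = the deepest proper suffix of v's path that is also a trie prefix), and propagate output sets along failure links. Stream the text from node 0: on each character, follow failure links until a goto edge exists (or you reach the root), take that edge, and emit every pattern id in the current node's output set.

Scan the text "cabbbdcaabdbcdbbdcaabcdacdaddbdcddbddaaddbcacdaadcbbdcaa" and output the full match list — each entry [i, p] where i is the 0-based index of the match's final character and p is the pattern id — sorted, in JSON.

Construct AC machine:
Trie (insert patterns):
  0='ε' goto a→2 b→5 c→1
  1='c' goto ·  ←P0
  2='a' goto a→3 d→12
  3='aa' goto d→4
  4='aad' goto ·  ←P1
  5='b' goto b→6 d→11
  6='bb' goto d→7
  7='bbd' goto c→8
  8='bbdc' goto a→9
  9='bbdca' goto a→10
  10='bbdcaa' goto ·  ←P2
  11='bd' goto ·  ←P3
  12='ad' goto ·  ←P4

BFS fail/out derivation:
  n1('c'): parent n0 fail=0; on 'c' 0 → fail=0;  out {0}∪∅={0}
  n2('a'): parent n0 fail=0; on 'a' 0 → fail=0;  out ∅∪∅=∅
  n5('b'): parent n0 fail=0; on 'b' 0 → fail=0;  out ∅∪∅=∅
  n3('aa'): parent n2 fail=0; on 'a' 0 → fail=2;  out ∅∪∅=∅
  n6('bb'): parent n5 fail=0; on 'b' 0 → fail=5;  out ∅∪∅=∅
  n11('bd'): parent n5 fail=0; on 'd' 0 → fail=0;  out {3}∪∅={3}
  n12('ad'): parent n2 fail=0; on 'd' 0 → fail=0;  out {4}∪∅={4}
  n4('aad'): parent n3 fail=2; on 'd' 2 → fail=12;  out {1}∪{4}={1,4}
  n7('bbd'): parent n6 fail=5; on 'd' 5 → fail=11;  out ∅∪{3}={3}
  n8('bbdc'): parent n7 fail=11; on 'c' 11→0 → fail=1;  out ∅∪{0}={0}
  n9('bbdca'): parent n8 fail=1; on 'a' 1→0 → fail=2;  out ∅∪∅=∅
  n10('bbdcaa'): parent n9 fail=2; on 'a' 2 → fail=3;  out {2}∪∅={2}

Text stream:
i=0 'c': node 0→1  → match P0@[0:0]
i=1 'a': node 1→2 (via fail)
i=2 'b': node 2→5 (via fail)
i=3 'b': node 5→6
i=4 'b': node 6→6 (via fail)
i=5 'd': node 6→7  → match P3@[4:5]
i=6 'c': node 7→8  → match P0@[6:6]
i=7 'a': node 8→9
i=8 'a': node 9→10  → match P2@[3:8]
i=9 'b': node 10→5 (via fail)
i=10 'd': node 5→11  → match P3@[9:10]
i=11 'b': node 11→5 (via fail)
i=12 'c': node 5→1 (via fail)  → match P0@[12:12]
i=13 'd': node 1→0 (via fail)
i=14 'b': node 0→5
i=15 'b': node 5→6
i=16 'd': node 6→7  → match P3@[15:16]
i=17 'c': node 7→8  → match P0@[17:17]
i=18 'a': node 8→9
i=19 'a': node 9→10  → match P2@[14:19]
i=20 'b': node 10→5 (via fail)
i=21 'c': node 5→1 (via fail)  → match P0@[21:21]
i=22 'd': node 1→0 (via fail)
i=23 'a': node 0→2
i=24 'c': node 2→1 (via fail)  → match P0@[24:24]
i=25 'd': node 1→0 (via fail)
i=26 'a': node 0→2
i=27 'd': node 2→12  → match P4@[26:27]
i=28 'd': node 12→0 (via fail)
i=29 'b': node 0→5
i=30 'd': node 5→11  → match P3@[29:30]
i=31 'c': node 11→1 (via fail)  → match P0@[31:31]
i=32 'd': node 1→0 (via fail)
i=33 'd': node 0→0
i=34 'b': node 0→5
i=35 'd': node 5→11  → match P3@[34:35]
i=36 'd': node 11→0 (via fail)
i=37 'a': node 0→2
i=38 'a': node 2→3
i=39 'd': node 3→4  → match P1@[37:39],P4@[38:39]
i=40 'd': node 4→0 (via fail)
i=41 'b': node 0→5
i=42 'c': node 5→1 (via fail)  → match P0@[42:42]
i=43 'a': node 1→2 (via fail)
i=44 'c': node 2→1 (via fail)  → match P0@[44:44]
i=45 'd': node 1→0 (via fail)
i=46 'a': node 0→2
i=47 'a': node 2→3
i=48 'd': node 3→4  → match P1@[46:48],P4@[47:48]
i=49 'c': node 4→1 (via fail)  → match P0@[49:49]
i=50 'b': node 1→5 (via fail)
i=51 'b': node 5→6
i=52 'd': node 6→7  → match P3@[51:52]
i=53 'c': node 7→8  → match P0@[53:53]
i=54 'a': node 8→9
i=55 'a': node 9→10  → match P2@[50:55]

All matches (sorted): [[0,0],[5,3],[6,0],[8,2],[10,3],[12,0],[16,3],[17,0],[19,2],[21,0],[24,0],[27,4],[30,3],[31,0],[35,3],[39,1],[39,4],[42,0],[44,0],[48,1],[48,4],[49,0],[52,3],[53,0],[55,2]]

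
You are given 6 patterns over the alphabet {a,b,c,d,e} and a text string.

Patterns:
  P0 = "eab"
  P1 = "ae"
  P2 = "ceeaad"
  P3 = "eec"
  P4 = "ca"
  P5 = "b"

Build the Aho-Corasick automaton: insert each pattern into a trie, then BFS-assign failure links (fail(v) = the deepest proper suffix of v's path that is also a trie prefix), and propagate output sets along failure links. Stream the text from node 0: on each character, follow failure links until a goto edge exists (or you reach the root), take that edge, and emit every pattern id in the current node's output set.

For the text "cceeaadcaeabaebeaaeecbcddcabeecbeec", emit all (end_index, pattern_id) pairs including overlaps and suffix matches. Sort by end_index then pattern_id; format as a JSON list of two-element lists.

Construct AC machine:
Trie (insert patterns):
  n0 'ε': a→4 b→15 c→6 e→1
  n1 'e': a→2 e→12
  n2 'ea': b→3
  n3 'eab': ·  [P0 ends]
  n4 'a': e→5
  n5 'ae': ·  [P1 ends]
  n6 'c': a→14 e→7
  n7 'ce': e→8
  n8 'cee': a→9
  n9 'ceea': a→10
  n10 'ceeaa': d→11
  n11 'ceeaad': ·  [P2 ends]
  n12 'ee': c→13
  n13 'eec': ·  [P3 ends]
  n14 'ca': ·  [P4 ends]
  n15 'b': ·  [P5 ends]

BFS fail/out derivation:
  fail(1) 'e': from fail(0)=0 chase 'e': 0 ⇒ 0;  out=∅∪out(0)=∅
  fail(4) 'a': from fail(0)=0 chase 'a': 0 ⇒ 0;  out=∅∪out(0)=∅
  fail(6) 'c': from fail(0)=0 chase 'c': 0 ⇒ 0;  out=∅∪out(0)=∅
  fail(15) 'b': from fail(0)=0 chase 'b': 0 ⇒ 0;  out={5}∪out(0)={5}
  fail(2) 'ea': from fail(1)=0 chase 'a': 0 ⇒ 4;  out=∅∪out(4)=∅
  fail(5) 'ae': from fail(4)=0 chase 'e': 0 ⇒ 1;  out={1}∪out(1)={1}
  fail(7) 'ce': from fail(6)=0 chase 'e': 0 ⇒ 1;  out=∅∪out(1)=∅
  fail(12) 'ee': from fail(1)=0 chase 'e': 0 ⇒ 1;  out=∅∪out(1)=∅
  fail(14) 'ca': from fail(6)=0 chase 'a': 0 ⇒ 4;  out={4}∪out(4)={4}
  fail(3) 'eab': from fail(2)=4 chase 'b': 4→0 ⇒ 15;  out={0}∪out(15)={0,5}
  fail(8) 'cee': from fail(7)=1 chase 'e': 1 ⇒ 12;  out=∅∪out(12)=∅
  fail(13) 'eec': from fail(12)=1 chase 'c': 1→0 ⇒ 6;  out={3}∪out(6)={3}
  fail(9) 'ceea': from fail(8)=12 chase 'a': 12→1 ⇒ 2;  out=∅∪out(2)=∅
  fail(10) 'ceeaa': from fail(9)=2 chase 'a': 2→4→0 ⇒ 4;  out=∅∪out(4)=∅
  fail(11) 'ceeaad': from fail(10)=4 chase 'd': 4→0 ⇒ 0;  out={2}∪out(0)={2}

Text stream:
pos 0 'c': at 6
pos 1 'c': at 6 (via fail)
pos 2 'e': at 7
pos 3 'e': at 8
pos 4 'a': at 9
pos 5 'a': at 10
pos 6 'd': at 11  ** P2@[1:6]
pos 7 'c': at 6 (via fail)
pos 8 'a': at 14  ** P4@[7:8]
pos 9 'e': at 5 (via fail)  ** P1@[8:9]
pos 10 'a': at 2 (via fail)
pos 11 'b': at 3  ** P0@[9:11],P5@[11:11]
pos 12 'a': at 4 (via fail)
pos 13 'e': at 5  ** P1@[12:13]
pos 14 'b': at 15 (via fail)  ** P5@[14:14]
pos 15 'e': at 1 (via fail)
pos 16 'a': at 2
pos 17 'a': at 4 (via fail)
pos 18 'e': at 5  ** P1@[17:18]
pos 19 'e': at 12 (via fail)
pos 20 'c': at 13  ** P3@[18:20]
pos 21 'b': at 15 (via fail)  ** P5@[21:21]
pos 22 'c': at 6 (via fail)
pos 23 'd': at 0 (via fail)
pos 24 'd': at 0
pos 25 'c': at 6
pos 26 'a': at 14  ** P4@[25:26]
pos 27 'b': at 15 (via fail)  ** P5@[27:27]
pos 28 'e': at 1 (via fail)
pos 29 'e': at 12
pos 30 'c': at 13  ** P3@[28:30]
pos 31 'b': at 15 (via fail)  ** P5@[31:31]
pos 32 'e': at 1 (via fail)
pos 33 'e': at 12
pos 34 'c': at 13  ** P3@[32:34]

Matches: [[6,2],[8,4],[9,1],[11,0],[11,5],[13,1],[14,5],[18,1],[20,3],[21,5],[26,4],[27,5],[30,3],[31,5],[34,3]]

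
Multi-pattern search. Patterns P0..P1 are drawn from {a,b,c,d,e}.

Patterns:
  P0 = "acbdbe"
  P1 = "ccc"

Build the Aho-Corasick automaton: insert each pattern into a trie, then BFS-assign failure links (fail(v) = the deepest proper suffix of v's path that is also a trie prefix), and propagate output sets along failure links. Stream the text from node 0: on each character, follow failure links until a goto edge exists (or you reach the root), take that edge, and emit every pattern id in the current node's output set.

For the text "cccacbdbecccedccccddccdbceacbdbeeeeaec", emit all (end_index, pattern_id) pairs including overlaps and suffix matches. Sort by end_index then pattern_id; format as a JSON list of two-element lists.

Construct AC machine:
Trie (insert patterns):
  0='ε' goto a→1 c→7
  1='a' goto c→2
  2='ac' goto b→3
  3='acb' goto d→4
  4='acbd' goto b→5
  5='acbdb' goto e→6
  6='acbdbe' goto ·  ←P0
  7='c' goto c→8
  8='cc' goto c→9
  9='ccc' goto ·  ←P1

BFS fail/out derivation:
  n1('a'): parent n0 fail=0; on 'a' 0 → fail=0;  out ∅∪∅=∅
  n7('c'): parent n0 fail=0; on 'c' 0 → fail=0;  out ∅∪∅=∅
  n2('ac'): parent n1 fail=0; on 'c' 0 → fail=7;  out ∅∪∅=∅
  n8('cc'): parent n7 fail=0; on 'c' 0 → fail=7;  out ∅∪∅=∅
  n3('acb'): parent n2 fail=7; on 'b' 7→0 → fail=0;  out ∅∪∅=∅
  n9('ccc'): parent n8 fail=7; on 'c' 7 → fail=8;  out {1}∪∅={1}
  n4('acbd'): parent n3 fail=0; on 'd' 0 → fail=0;  out ∅∪∅=∅
  n5('acbdb'): parent n4 fail=0; on 'b' 0 → fail=0;  out ∅∪∅=∅
  n6('acbdbe'): parent n5 fail=0; on 'e' 0 → fail=0;  out {0}∪∅={0}

Run:
pos 0 'c': at 7
pos 1 'c': at 8
pos 2 'c': at 9  ** P1@[0:2]
pos 3 'a': at 1 (fail-walked)
pos 4 'c': at 2
pos 5 'b': at 3
pos 6 'd': at 4
pos 7 'b': at 5
pos 8 'e': at 6  ** P0@[3:8]
pos 9 'c': at 7 (fail-walked)
pos 10 'c': at 8
pos 11 'c': at 9  ** P1@[9:11]
pos 12 'e': at 0 (fail-walked)
pos 13 'd': at 0
pos 14 'c': at 7
pos 15 'c': at 8
pos 16 'c': at 9  ** P1@[14:16]
pos 17 'c': at 9 (fail-walked)  ** P1@[15:17]
pos 18 'd': at 0 (fail-walked)
pos 19 'd': at 0
pos 20 'c': at 7
pos 21 'c': at 8
pos 22 'd': at 0 (fail-walked)
pos 23 'b': at 0
pos 24 'c': at 7
pos 25 'e': at 0 (fail-walked)
pos 26 'a': at 1
pos 27 'c': at 2
pos 28 'b': at 3
pos 29 'd': at 4
pos 30 'b': at 5
pos 31 'e': at 6  ** P0@[26:31]
pos 32 'e': at 0 (fail-walked)
pos 33 'e': at 0
pos 34 'e': at 0
pos 35 'a': at 1
pos 36 'e': at 0 (fail-walked)
pos 37 'c': at 7

All matches (sorted): [[2,1],[8,0],[11,1],[16,1],[17,1],[31,0]]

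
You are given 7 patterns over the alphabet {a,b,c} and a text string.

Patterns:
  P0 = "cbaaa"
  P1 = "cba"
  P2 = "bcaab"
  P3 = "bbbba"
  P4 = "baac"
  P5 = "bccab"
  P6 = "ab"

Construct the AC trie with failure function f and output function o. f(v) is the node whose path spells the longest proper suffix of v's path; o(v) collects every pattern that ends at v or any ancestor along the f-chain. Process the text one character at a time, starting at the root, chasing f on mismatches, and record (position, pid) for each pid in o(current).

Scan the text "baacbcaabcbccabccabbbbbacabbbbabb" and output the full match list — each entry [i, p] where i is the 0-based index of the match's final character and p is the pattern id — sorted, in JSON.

Build automaton:
Trie (insert patterns):
  n0 'ε': a→21 b→6 c→1
  n1 'c': b→2
  n2 'cb': a→3
  n3 'cba': a→4  [P1 ends]
  n4 'cbaa': a→5
  n5 'cbaaa': ·  [P0 ends]
  n6 'b': a→15 b→11 c→7
  n7 'bc': a→8 c→18
  n8 'bca': a→9
  n9 'bcaa': b→10
  n10 'bcaab': ·  [P2 ends]
  n11 'bb': b→12
  n12 'bbb': b→13
  n13 'bbbb': a→14
  n14 'bbbba': ·  [P3 ends]
  n15 'ba': a→16
  n16 'baa': c→17
  n17 'baac': ·  [P4 ends]
  n18 'bcc': a→19
  n19 'bcca': b→20
  n20 'bccab': ·  [P5 ends]
  n21 'a': b→22
  n22 'ab': ·  [P6 ends]

Failure links (BFS by depth):
  fail(1) 'c': from fail(0)=0 chase 'c': 0 ⇒ 0;  out=∅∪out(0)=∅
  fail(6) 'b': from fail(0)=0 chase 'b': 0 ⇒ 0;  out=∅∪out(0)=∅
  fail(21) 'a': from fail(0)=0 chase 'a': 0 ⇒ 0;  out=∅∪out(0)=∅
  fail(2) 'cb': from fail(1)=0 chase 'b': 0 ⇒ 6;  out=∅∪out(6)=∅
  fail(7) 'bc': from fail(6)=0 chase 'c': 0 ⇒ 1;  out=∅∪out(1)=∅
  fail(11) 'bb': from fail(6)=0 chase 'b': 0 ⇒ 6;  out=∅∪out(6)=∅
  fail(15) 'ba': from fail(6)=0 chase 'a': 0 ⇒ 21;  out=∅∪out(21)=∅
  fail(22) 'ab': from fail(21)=0 chase 'b': 0 ⇒ 6;  out={6}∪out(6)={6}
  fail(3) 'cba': from fail(2)=6 chase 'a': 6 ⇒ 15;  out={1}∪out(15)={1}
  fail(8) 'bca': from fail(7)=1 chase 'a': 1→0 ⇒ 21;  out=∅∪out(21)=∅
  fail(12) 'bbb': from fail(11)=6 chase 'b': 6 ⇒ 11;  out=∅∪out(11)=∅
  fail(16) 'baa': from fail(15)=21 chase 'a': 21→0 ⇒ 21;  out=∅∪out(21)=∅
  fail(18) 'bcc': from fail(7)=1 chase 'c': 1→0 ⇒ 1;  out=∅∪out(1)=∅
  fail(4) 'cbaa': from fail(3)=15 chase 'a': 15 ⇒ 16;  out=∅∪out(16)=∅
  fail(9) 'bcaa': from fail(8)=21 chase 'a': 21→0 ⇒ 21;  out=∅∪out(21)=∅
  fail(13) 'bbbb': from fail(12)=11 chase 'b': 11 ⇒ 12;  out=∅∪out(12)=∅
  fail(17) 'baac': from fail(16)=21 chase 'c': 21→0 ⇒ 1;  out={4}∪out(1)={4}
  fail(19) 'bcca': from fail(18)=1 chase 'a': 1→0 ⇒ 21;  out=∅∪out(21)=∅
  fail(5) 'cbaaa': from fail(4)=16 chase 'a': 16→21→0 ⇒ 21;  out={0}∪out(21)={0}
  fail(10) 'bcaab': from fail(9)=21 chase 'b': 21 ⇒ 22;  out={2}∪out(22)={2,6}
  fail(14) 'bbbba': from fail(13)=12 chase 'a': 12→11→6 ⇒ 15;  out={3}∪out(15)={3}
  fail(20) 'bccab': from fail(19)=21 chase 'b': 21 ⇒ 22;  out={5}∪out(22)={5,6}

Scan:
i=0 'b': node 0→6
i=1 'a': node 6→15
i=2 'a': node 15→16
i=3 'c': node 16→17  → match P4@[0:3]
i=4 'b': node 17→2 (fail-walked)
i=5 'c': node 2→7 (fail-walked)
i=6 'a': node 7→8
i=7 'a': node 8→9
i=8 'b': node 9→10  → match P2@[4:8],P6@[7:8]
i=9 'c': node 10→7 (fail-walked)
i=10 'b': node 7→2 (fail-walked)
i=11 'c': node 2→7 (fail-walked)
i=12 'c': node 7→18
i=13 'a': node 18→19
i=14 'b': node 19→20  → match P5@[10:14],P6@[13:14]
i=15 'c': node 20→7 (fail-walked)
i=16 'c': node 7→18
i=17 'a': node 18→19
i=18 'b': node 19→20  → match P5@[14:18],P6@[17:18]
i=19 'b': node 20→11 (fail-walked)
i=20 'b': node 11→12
i=21 'b': node 12→13
i=22 'b': node 13→13 (fail-walked)
i=23 'a': node 13→14  → match P3@[19:23]
i=24 'c': node 14→1 (fail-walked)
i=25 'a': node 1→21 (fail-walked)
i=26 'b': node 21→22  → match P6@[25:26]
i=27 'b': node 22→11 (fail-walked)
i=28 'b': node 11→12
i=29 'b': node 12→13
i=30 'a': node 13→14  → match P3@[26:30]
i=31 'b': node 14→22 (fail-walked)  → match P6@[30:31]
i=32 'b': node 22→11 (fail-walked)

Matches: [[3,4],[8,2],[8,6],[14,5],[14,6],[18,5],[18,6],[23,3],[26,6],[30,3],[31,6]]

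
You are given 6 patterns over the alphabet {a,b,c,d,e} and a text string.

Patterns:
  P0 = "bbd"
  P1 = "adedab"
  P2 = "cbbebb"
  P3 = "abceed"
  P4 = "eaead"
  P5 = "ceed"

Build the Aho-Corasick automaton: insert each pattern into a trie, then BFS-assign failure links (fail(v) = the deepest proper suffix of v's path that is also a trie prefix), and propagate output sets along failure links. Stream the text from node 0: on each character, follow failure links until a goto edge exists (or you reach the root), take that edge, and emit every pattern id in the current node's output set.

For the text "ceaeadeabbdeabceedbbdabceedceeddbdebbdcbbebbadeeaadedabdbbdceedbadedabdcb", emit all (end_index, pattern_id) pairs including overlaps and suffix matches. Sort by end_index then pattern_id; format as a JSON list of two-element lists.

Build:
Trie (insert patterns):
  0='ε' goto a→4 b→1 c→10 e→21
  1='b' goto b→2
  2='bb' goto d→3
  3='bbd' goto ·  [P0 ends]
  4='a' goto b→16 d→5
  5='ad' goto e→6
  6='ade' goto d→7
  7='aded' goto a→8
  8='adeda' goto b→9
  9='adedab' goto ·  [P1 ends]
  10='c' goto b→11 e→26
  11='cb' goto b→12
  12='cbb' goto e→13
  13='cbbe' goto b→14
  14='cbbeb' goto b→15
  15='cbbebb' goto ·  [P2 ends]
  16='ab' goto c→17
  17='abc' goto e→18
  18='abce' goto e→19
  19='abcee' goto d→20
  20='abceed' goto ·  [P3 ends]
  21='e' goto a→22
  22='ea' goto e→23
  23='eae' goto a→24
  24='eaea' goto d→25
  25='eaead' goto ·  [P4 ends]
  26='ce' goto e→27
  27='cee' goto d→28
  28='ceed' goto ·  [P5 ends]

Failure links (BFS by depth):
  n1('b'): parent n0 fail=0; on 'b' 0 → fail=0;  out ∅∪∅=∅
  n4('a'): parent n0 fail=0; on 'a' 0 → fail=0;  out ∅∪∅=∅
  n10('c'): parent n0 fail=0; on 'c' 0 → fail=0;  out ∅∪∅=∅
  n21('e'): parent n0 fail=0; on 'e' 0 → fail=0;  out ∅∪∅=∅
  n2('bb'): parent n1 fail=0; on 'b' 0 → fail=1;  out ∅∪∅=∅
  n5('ad'): parent n4 fail=0; on 'd' 0 → fail=0;  out ∅∪∅=∅
  n11('cb'): parent n10 fail=0; on 'b' 0 → fail=1;  out ∅∪∅=∅
  n16('ab'): parent n4 fail=0; on 'b' 0 → fail=1;  out ∅∪∅=∅
  n22('ea'): parent n21 fail=0; on 'a' 0 → fail=4;  out ∅∪∅=∅
  n26('ce'): parent n10 fail=0; on 'e' 0 → fail=21;  out ∅∪∅=∅
  n3('bbd'): parent n2 fail=1; on 'd' 1→0 → fail=0;  out {0}∪∅={0}
  n6('ade'): parent n5 fail=0; on 'e' 0 → fail=21;  out ∅∪∅=∅
  n12('cbb'): parent n11 fail=1; on 'b' 1 → fail=2;  out ∅∪∅=∅
  n17('abc'): parent n16 fail=1; on 'c' 1→0 → fail=10;  out ∅∪∅=∅
  n23('eae'): parent n22 fail=4; on 'e' 4→0 → fail=21;  out ∅∪∅=∅
  n27('cee'): parent n26 fail=21; on 'e' 21→0 → fail=21;  out ∅∪∅=∅
  n7('aded'): parent n6 fail=21; on 'd' 21→0 → fail=0;  out ∅∪∅=∅
  n13('cbbe'): parent n12 fail=2; on 'e' 2→1→0 → fail=21;  out ∅∪∅=∅
  n18('abce'): parent n17 fail=10; on 'e' 10 → fail=26;  out ∅∪∅=∅
  n24('eaea'): parent n23 fail=21; on 'a' 21 → fail=22;  out ∅∪∅=∅
  n28('ceed'): parent n27 fail=21; on 'd' 21→0 → fail=0;  out {5}∪∅={5}
  n8('adeda'): parent n7 fail=0; on 'a' 0 → fail=4;  out ∅∪∅=∅
  n14('cbbeb'): parent n13 fail=21; on 'b' 21→0 → fail=1;  out ∅∪∅=∅
  n19('abcee'): parent n18 fail=26; on 'e' 26 → fail=27;  out ∅∪∅=∅
  n25('eaead'): parent n24 fail=22; on 'd' 22→4 → fail=5;  out {4}∪∅={4}
  n9('adedab'): parent n8 fail=4; on 'b' 4 → fail=16;  out {1}∪∅={1}
  n15('cbbebb'): parent n14 fail=1; on 'b' 1 → fail=2;  out {2}∪∅={2}
  n20('abceed'): parent n19 fail=27; on 'd' 27 → fail=28;  out {3}∪{5}={3,5}

Run:
[0] read 'c'  n0⇒n10
[1] read 'e'  n10⇒n26
[2] read 'a'  n26⇒n22 (via fail)
[3] read 'e'  n22⇒n23
[4] read 'a'  n23⇒n24
[5] read 'd'  n24⇒n25  → match P4@[1:5]
[6] read 'e'  n25⇒n6 (via fail)
[7] read 'a'  n6⇒n22 (via fail)
[8] read 'b'  n22⇒n16 (via fail)
[9] read 'b'  n16⇒n2 (via fail)
[10] read 'd'  n2⇒n3  → match P0@[8:10]
[11] read 'e'  n3⇒n21 (via fail)
[12] read 'a'  n21⇒n22
[13] read 'b'  n22⇒n16 (via fail)
[14] read 'c'  n16⇒n17
[15] read 'e'  n17⇒n18
[16] read 'e'  n18⇒n19
[17] read 'd'  n19⇒n20  → match P3@[12:17],P5@[14:17]
[18] read 'b'  n20⇒n1 (via fail)
[19] read 'b'  n1⇒n2
[20] read 'd'  n2⇒n3  → match P0@[18:20]
[21] read 'a'  n3⇒n4 (via fail)
[22] read 'b'  n4⇒n16
[23] read 'c'  n16⇒n17
[24] read 'e'  n17⇒n18
[25] read 'e'  n18⇒n19
[26] read 'd'  n19⇒n20  → match P3@[21:26],P5@[23:26]
[27] read 'c'  n20⇒n10 (via fail)
[28] read 'e'  n10⇒n26
[29] read 'e'  n26⇒n27
[30] read 'd'  n27⇒n28  → match P5@[27:30]
[31] read 'd'  n28⇒n0 (via fail)
[32] read 'b'  n0⇒n1
[33] read 'd'  n1⇒n0 (via fail)
[34] read 'e'  n0⇒n21
[35] read 'b'  n21⇒n1 (via fail)
[36] read 'b'  n1⇒n2
[37] read 'd'  n2⇒n3  → match P0@[35:37]
[38] read 'c'  n3⇒n10 (via fail)
[39] read 'b'  n10⇒n11
[40] read 'b'  n11⇒n12
[41] read 'e'  n12⇒n13
[42] read 'b'  n13⇒n14
[43] read 'b'  n14⇒n15  → match P2@[38:43]
[44] read 'a'  n15⇒n4 (via fail)
[45] read 'd'  n4⇒n5
[46] read 'e'  n5⇒n6
[47] read 'e'  n6⇒n21 (via fail)
[48] read 'a'  n21⇒n22
[49] read 'a'  n22⇒n4 (via fail)
[50] read 'd'  n4⇒n5
[51] read 'e'  n5⇒n6
[52] read 'd'  n6⇒n7
[53] read 'a'  n7⇒n8
[54] read 'b'  n8⇒n9  → match P1@[49:54]
[55] read 'd'  n9⇒n0 (via fail)
[56] read 'b'  n0⇒n1
[57] read 'b'  n1⇒n2
[58] read 'd'  n2⇒n3  → match P0@[56:58]
[59] read 'c'  n3⇒n10 (via fail)
[60] read 'e'  n10⇒n26
[61] read 'e'  n26⇒n27
[62] read 'd'  n27⇒n28  → match P5@[59:62]
[63] read 'b'  n28⇒n1 (via fail)
[64] read 'a'  n1⇒n4 (via fail)
[65] read 'd'  n4⇒n5
[66] read 'e'  n5⇒n6
[67] read 'd'  n6⇒n7
[68] read 'a'  n7⇒n8
[69] read 'b'  n8⇒n9  → match P1@[64:69]
[70] read 'd'  n9⇒n0 (via fail)
[71] read 'c'  n0⇒n10
[72] read 'b'  n10⇒n11

All matches (sorted): [[5,4],[10,0],[17,3],[17,5],[20,0],[26,3],[26,5],[30,5],[37,0],[43,2],[54,1],[58,0],[62,5],[69,1]]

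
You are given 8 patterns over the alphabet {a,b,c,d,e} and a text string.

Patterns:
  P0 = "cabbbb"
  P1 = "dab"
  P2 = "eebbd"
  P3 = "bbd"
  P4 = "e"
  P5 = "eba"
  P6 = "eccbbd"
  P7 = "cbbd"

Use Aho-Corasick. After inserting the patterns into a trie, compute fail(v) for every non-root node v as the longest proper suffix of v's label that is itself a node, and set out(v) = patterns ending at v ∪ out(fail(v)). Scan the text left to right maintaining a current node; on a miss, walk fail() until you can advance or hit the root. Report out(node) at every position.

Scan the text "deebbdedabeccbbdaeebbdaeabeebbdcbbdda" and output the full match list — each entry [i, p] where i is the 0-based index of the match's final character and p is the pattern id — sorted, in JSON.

Build automaton:
Trie (insert patterns):
  n0 'ε': b→15 c→1 d→7 e→10
  n1 'c': a→2 b→25
  n2 'ca': b→3
  n3 'cab': b→4
  n4 'cabb': b→5
  n5 'cabbb': b→6
  n6 'cabbbb': ·  ←P0
  n7 'd': a→8
  n8 'da': b→9
  n9 'dab': ·  ←P1
  n10 'e': b→18 c→20 e→11  ←P4
  n11 'ee': b→12
  n12 'eeb': b→13
  n13 'eebb': d→14
  n14 'eebbd': ·  ←P2
  n15 'b': b→16
  n16 'bb': d→17
  n17 'bbd': ·  ←P3
  n18 'eb': a→19
  n19 'eba': ·  ←P5
  n20 'ec': c→21
  n21 'ecc': b→22
  n22 'eccb': b→23
  n23 'eccbb': d→24
  n24 'eccbbd': ·  ←P6
  n25 'cb': b→26
  n26 'cbb': d→27
  n27 'cbbd': ·  ←P7

Failure links (BFS by depth):
  fail(1) 'c': from fail(0)=0 chase 'c': 0 ⇒ 0;  out=∅∪out(0)=∅
  fail(7) 'd': from fail(0)=0 chase 'd': 0 ⇒ 0;  out=∅∪out(0)=∅
  fail(10) 'e': from fail(0)=0 chase 'e': 0 ⇒ 0;  out={4}∪out(0)={4}
  fail(15) 'b': from fail(0)=0 chase 'b': 0 ⇒ 0;  out=∅∪out(0)=∅
  fail(2) 'ca': from fail(1)=0 chase 'a': 0 ⇒ 0;  out=∅∪out(0)=∅
  fail(8) 'da': from fail(7)=0 chase 'a': 0 ⇒ 0;  out=∅∪out(0)=∅
  fail(11) 'ee': from fail(10)=0 chase 'e': 0 ⇒ 10;  out=∅∪out(10)={4}
  fail(16) 'bb': from fail(15)=0 chase 'b': 0 ⇒ 15;  out=∅∪out(15)=∅
  fail(18) 'eb': from fail(10)=0 chase 'b': 0 ⇒ 15;  out=∅∪out(15)=∅
  fail(20) 'ec': from fail(10)=0 chase 'c': 0 ⇒ 1;  out=∅∪out(1)=∅
  fail(25) 'cb': from fail(1)=0 chase 'b': 0 ⇒ 15;  out=∅∪out(15)=∅
  fail(3) 'cab': from fail(2)=0 chase 'b': 0 ⇒ 15;  out=∅∪out(15)=∅
  fail(9) 'dab': from fail(8)=0 chase 'b': 0 ⇒ 15;  out={1}∪out(15)={1}
  fail(12) 'eeb': from fail(11)=10 chase 'b': 10 ⇒ 18;  out=∅∪out(18)=∅
  fail(17) 'bbd': from fail(16)=15 chase 'd': 15→0 ⇒ 7;  out={3}∪out(7)={3}
  fail(19) 'eba': from fail(18)=15 chase 'a': 15→0 ⇒ 0;  out={5}∪out(0)={5}
  fail(21) 'ecc': from fail(20)=1 chase 'c': 1→0 ⇒ 1;  out=∅∪out(1)=∅
  fail(26) 'cbb': from fail(25)=15 chase 'b': 15 ⇒ 16;  out=∅∪out(16)=∅
  fail(4) 'cabb': from fail(3)=15 chase 'b': 15 ⇒ 16;  out=∅∪out(16)=∅
  fail(13) 'eebb': from fail(12)=18 chase 'b': 18→15 ⇒ 16;  out=∅∪out(16)=∅
  fail(22) 'eccb': from fail(21)=1 chase 'b': 1 ⇒ 25;  out=∅∪out(25)=∅
  fail(27) 'cbbd': from fail(26)=16 chase 'd': 16 ⇒ 17;  out={7}∪out(17)={3,7}
  fail(5) 'cabbb': from fail(4)=16 chase 'b': 16→15 ⇒ 16;  out=∅∪out(16)=∅
  fail(14) 'eebbd': from fail(13)=16 chase 'd': 16 ⇒ 17;  out={2}∪out(17)={2,3}
  fail(23) 'eccbb': from fail(22)=25 chase 'b': 25 ⇒ 26;  out=∅∪out(26)=∅
  fail(6) 'cabbbb': from fail(5)=16 chase 'b': 16→15 ⇒ 16;  out={0}∪out(16)={0}
  fail(24) 'eccbbd': from fail(23)=26 chase 'd': 26 ⇒ 27;  out={6}∪out(27)={3,6,7}

Scan:
pos 0 'd': at 7
pos 1 'e': at 10 (fail-walked)  emit P4@[1:1]
pos 2 'e': at 11  emit P4@[2:2]
pos 3 'b': at 12
pos 4 'b': at 13
pos 5 'd': at 14  emit P2@[1:5],P3@[3:5]
pos 6 'e': at 10 (fail-walked)  emit P4@[6:6]
pos 7 'd': at 7 (fail-walked)
pos 8 'a': at 8
pos 9 'b': at 9  emit P1@[7:9]
pos 10 'e': at 10 (fail-walked)  emit P4@[10:10]
pos 11 'c': at 20
pos 12 'c': at 21
pos 13 'b': at 22
pos 14 'b': at 23
pos 15 'd': at 24  emit P3@[13:15],P6@[10:15],P7@[12:15]
pos 16 'a': at 8 (fail-walked)
pos 17 'e': at 10 (fail-walked)  emit P4@[17:17]
pos 18 'e': at 11  emit P4@[18:18]
pos 19 'b': at 12
pos 20 'b': at 13
pos 21 'd': at 14  emit P2@[17:21],P3@[19:21]
pos 22 'a': at 8 (fail-walked)
pos 23 'e': at 10 (fail-walked)  emit P4@[23:23]
pos 24 'a': at 0 (fail-walked)
pos 25 'b': at 15
pos 26 'e': at 10 (fail-walked)  emit P4@[26:26]
pos 27 'e': at 11  emit P4@[27:27]
pos 28 'b': at 12
pos 29 'b': at 13
pos 30 'd': at 14  emit P2@[26:30],P3@[28:30]
pos 31 'c': at 1 (fail-walked)
pos 32 'b': at 25
pos 33 'b': at 26
pos 34 'd': at 27  emit P3@[32:34],P7@[31:34]
pos 35 'd': at 7 (fail-walked)
pos 36 'a': at 8

Matches: [[1,4],[2,4],[5,2],[5,3],[6,4],[9,1],[10,4],[15,3],[15,6],[15,7],[17,4],[18,4],[21,2],[21,3],[23,4],[26,4],[27,4],[30,2],[30,3],[34,3],[34,7]]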